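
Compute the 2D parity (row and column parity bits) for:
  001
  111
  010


Row parities: 111
Column parities: 100

Row P: 111, Col P: 100, Corner: 1


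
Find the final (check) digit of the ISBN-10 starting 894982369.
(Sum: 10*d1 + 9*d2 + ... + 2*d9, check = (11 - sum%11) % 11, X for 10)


Weighted sum: 362
362 mod 11 = 10

Check digit: 1


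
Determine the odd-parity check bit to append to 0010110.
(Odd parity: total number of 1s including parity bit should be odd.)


Number of 1s in data: 3
Parity bit: 0

0


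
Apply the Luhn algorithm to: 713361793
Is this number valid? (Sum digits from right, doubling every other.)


Luhn sum = 45
45 mod 10 = 5

Invalid (Luhn sum mod 10 = 5)


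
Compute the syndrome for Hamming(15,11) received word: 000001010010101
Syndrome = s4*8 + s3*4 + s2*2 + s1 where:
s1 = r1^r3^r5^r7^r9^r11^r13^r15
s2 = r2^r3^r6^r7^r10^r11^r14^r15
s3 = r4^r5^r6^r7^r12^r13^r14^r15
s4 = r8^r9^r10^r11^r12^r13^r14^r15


s1=1, s2=1, s3=1, s4=0

Syndrome = 7 (error at position 7)


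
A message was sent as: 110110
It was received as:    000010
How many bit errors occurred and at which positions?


XOR: 110100

3 error(s) at position(s): 0, 1, 3


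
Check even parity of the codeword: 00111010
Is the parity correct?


Number of 1s: 4

Yes, parity is correct (4 ones)


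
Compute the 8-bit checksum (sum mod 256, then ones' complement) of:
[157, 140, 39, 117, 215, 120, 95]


Sum = 883 mod 256 = 115
Complement = 140

140


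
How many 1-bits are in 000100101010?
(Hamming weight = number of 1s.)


Counting 1s in 000100101010

4


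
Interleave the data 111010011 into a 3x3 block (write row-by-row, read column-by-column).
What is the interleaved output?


Matrix:
  111
  010
  011
Read columns: 100111101

100111101


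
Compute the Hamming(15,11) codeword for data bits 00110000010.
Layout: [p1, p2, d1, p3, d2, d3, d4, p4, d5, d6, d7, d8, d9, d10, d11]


Parity bits: p1=1, p2=1, p3=1, p4=1

110101110000010


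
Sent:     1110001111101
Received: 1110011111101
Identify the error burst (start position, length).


XOR: 0000010000000

Burst at position 5, length 1


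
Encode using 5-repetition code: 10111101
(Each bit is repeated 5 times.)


Each bit -> 5 copies

1111100000111111111111111111110000011111


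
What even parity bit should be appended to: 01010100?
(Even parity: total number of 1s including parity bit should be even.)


Number of 1s in data: 3
Parity bit: 1

1


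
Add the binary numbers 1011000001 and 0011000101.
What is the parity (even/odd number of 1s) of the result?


1011000001 = 705
0011000101 = 197
Sum = 902 = 1110000110
1s count = 5

odd parity (5 ones in 1110000110)


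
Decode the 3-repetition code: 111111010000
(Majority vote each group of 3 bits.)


Groups: 111, 111, 010, 000
Majority votes: 1100

1100


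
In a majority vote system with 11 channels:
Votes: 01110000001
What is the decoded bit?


Ones: 4 out of 11
Threshold: 6

0 (4/11 voted 1)


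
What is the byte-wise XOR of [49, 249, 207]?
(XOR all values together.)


XOR chain: 49 ^ 249 ^ 207 = 7

7


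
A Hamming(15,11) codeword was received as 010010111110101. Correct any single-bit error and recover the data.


Syndrome = 2: error at position 2

Data: 01011110101 (corrected bit 2)


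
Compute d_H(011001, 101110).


XOR: 110111
Count of 1s: 5

5


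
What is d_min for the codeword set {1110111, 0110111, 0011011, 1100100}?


Comparing all pairs, minimum distance: 1
Can detect 0 errors, correct 0 errors

1


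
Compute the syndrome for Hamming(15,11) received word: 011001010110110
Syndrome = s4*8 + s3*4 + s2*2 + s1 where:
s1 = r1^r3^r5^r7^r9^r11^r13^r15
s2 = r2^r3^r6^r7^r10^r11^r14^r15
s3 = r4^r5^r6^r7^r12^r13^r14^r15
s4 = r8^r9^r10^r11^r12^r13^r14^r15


s1=1, s2=0, s3=1, s4=1

Syndrome = 13 (error at position 13)


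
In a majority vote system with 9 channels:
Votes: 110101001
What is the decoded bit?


Ones: 5 out of 9
Threshold: 5

1 (5/9 voted 1)


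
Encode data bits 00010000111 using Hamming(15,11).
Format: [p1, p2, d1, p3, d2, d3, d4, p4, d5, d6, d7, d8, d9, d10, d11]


Parity bits: p1=1, p2=1, p3=0, p4=1

110000110000111


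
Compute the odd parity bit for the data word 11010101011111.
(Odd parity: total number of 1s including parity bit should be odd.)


Number of 1s in data: 10
Parity bit: 1

1


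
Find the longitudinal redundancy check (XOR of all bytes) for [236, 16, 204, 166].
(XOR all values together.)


XOR chain: 236 ^ 16 ^ 204 ^ 166 = 150

150


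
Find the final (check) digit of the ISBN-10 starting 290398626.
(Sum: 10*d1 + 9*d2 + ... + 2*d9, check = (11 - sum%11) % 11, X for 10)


Weighted sum: 258
258 mod 11 = 5

Check digit: 6


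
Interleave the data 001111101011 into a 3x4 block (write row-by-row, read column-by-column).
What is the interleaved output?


Matrix:
  0011
  1110
  1011
Read columns: 011010111101

011010111101


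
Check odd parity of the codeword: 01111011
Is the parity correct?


Number of 1s: 6

No, parity error (6 ones)


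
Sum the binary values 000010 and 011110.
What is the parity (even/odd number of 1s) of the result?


000010 = 2
011110 = 30
Sum = 32 = 100000
1s count = 1

odd parity (1 ones in 100000)


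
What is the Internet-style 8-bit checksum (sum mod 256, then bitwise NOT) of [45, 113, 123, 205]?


Sum = 486 mod 256 = 230
Complement = 25

25


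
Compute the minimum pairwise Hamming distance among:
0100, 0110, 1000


Comparing all pairs, minimum distance: 1
Can detect 0 errors, correct 0 errors

1


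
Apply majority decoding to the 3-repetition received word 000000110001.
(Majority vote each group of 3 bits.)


Groups: 000, 000, 110, 001
Majority votes: 0010

0010


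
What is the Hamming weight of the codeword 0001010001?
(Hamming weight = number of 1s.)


Counting 1s in 0001010001

3


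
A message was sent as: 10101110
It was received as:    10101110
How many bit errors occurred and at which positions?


XOR: 00000000

0 errors (received matches sent)


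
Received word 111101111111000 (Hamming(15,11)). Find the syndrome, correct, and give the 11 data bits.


Syndrome = 9: error at position 9

Data: 10110111000 (corrected bit 9)


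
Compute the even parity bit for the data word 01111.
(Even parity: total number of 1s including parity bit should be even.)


Number of 1s in data: 4
Parity bit: 0

0


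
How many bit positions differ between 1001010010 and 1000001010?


XOR: 0001011000
Count of 1s: 3

3


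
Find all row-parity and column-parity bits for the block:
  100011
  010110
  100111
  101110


Row parities: 1100
Column parities: 111100

Row P: 1100, Col P: 111100, Corner: 0


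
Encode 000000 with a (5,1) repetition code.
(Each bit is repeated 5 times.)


Each bit -> 5 copies

000000000000000000000000000000


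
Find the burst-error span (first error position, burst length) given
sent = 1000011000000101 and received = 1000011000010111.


XOR: 0000000000010010

Burst at position 11, length 4


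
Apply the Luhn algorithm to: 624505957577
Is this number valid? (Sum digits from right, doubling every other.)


Luhn sum = 59
59 mod 10 = 9

Invalid (Luhn sum mod 10 = 9)


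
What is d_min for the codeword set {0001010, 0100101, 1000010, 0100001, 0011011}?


Comparing all pairs, minimum distance: 1
Can detect 0 errors, correct 0 errors

1


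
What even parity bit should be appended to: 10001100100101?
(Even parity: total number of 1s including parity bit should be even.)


Number of 1s in data: 6
Parity bit: 0

0


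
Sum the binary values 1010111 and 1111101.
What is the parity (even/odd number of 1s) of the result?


1010111 = 87
1111101 = 125
Sum = 212 = 11010100
1s count = 4

even parity (4 ones in 11010100)


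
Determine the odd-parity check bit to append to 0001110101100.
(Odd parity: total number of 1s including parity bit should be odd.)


Number of 1s in data: 6
Parity bit: 1

1


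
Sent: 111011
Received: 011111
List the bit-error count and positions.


XOR: 100100

2 error(s) at position(s): 0, 3


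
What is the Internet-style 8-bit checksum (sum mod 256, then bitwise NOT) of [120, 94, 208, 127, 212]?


Sum = 761 mod 256 = 249
Complement = 6

6


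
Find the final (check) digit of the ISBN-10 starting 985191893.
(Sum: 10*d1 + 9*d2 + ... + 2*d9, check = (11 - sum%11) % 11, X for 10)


Weighted sum: 333
333 mod 11 = 3

Check digit: 8


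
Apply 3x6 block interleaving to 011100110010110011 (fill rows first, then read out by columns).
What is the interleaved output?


Matrix:
  011100
  110010
  110011
Read columns: 011111100100011001

011111100100011001


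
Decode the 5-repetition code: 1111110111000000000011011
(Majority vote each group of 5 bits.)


Groups: 11111, 10111, 00000, 00000, 11011
Majority votes: 11001

11001


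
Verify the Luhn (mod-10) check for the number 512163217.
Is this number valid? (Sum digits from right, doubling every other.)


Luhn sum = 34
34 mod 10 = 4

Invalid (Luhn sum mod 10 = 4)


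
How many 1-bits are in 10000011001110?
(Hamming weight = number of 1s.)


Counting 1s in 10000011001110

6


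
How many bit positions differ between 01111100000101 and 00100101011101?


XOR: 01011001011000
Count of 1s: 6

6


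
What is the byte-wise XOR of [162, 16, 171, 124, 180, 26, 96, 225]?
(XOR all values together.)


XOR chain: 162 ^ 16 ^ 171 ^ 124 ^ 180 ^ 26 ^ 96 ^ 225 = 74

74


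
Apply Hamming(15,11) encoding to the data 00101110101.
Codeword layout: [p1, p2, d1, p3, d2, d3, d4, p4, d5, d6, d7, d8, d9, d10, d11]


Parity bits: p1=0, p2=0, p3=1, p4=1

000101011110101


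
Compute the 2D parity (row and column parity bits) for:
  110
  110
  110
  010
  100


Row parities: 00011
Column parities: 000

Row P: 00011, Col P: 000, Corner: 0


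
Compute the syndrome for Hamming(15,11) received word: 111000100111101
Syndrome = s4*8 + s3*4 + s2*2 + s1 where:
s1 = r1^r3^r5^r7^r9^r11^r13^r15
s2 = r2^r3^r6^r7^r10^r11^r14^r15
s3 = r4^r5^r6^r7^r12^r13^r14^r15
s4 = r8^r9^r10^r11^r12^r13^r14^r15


s1=0, s2=0, s3=0, s4=1

Syndrome = 8 (error at position 8)


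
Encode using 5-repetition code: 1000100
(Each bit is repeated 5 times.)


Each bit -> 5 copies

11111000000000000000111110000000000


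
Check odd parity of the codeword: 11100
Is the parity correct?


Number of 1s: 3

Yes, parity is correct (3 ones)


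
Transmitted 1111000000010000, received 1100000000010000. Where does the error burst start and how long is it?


XOR: 0011000000000000

Burst at position 2, length 2


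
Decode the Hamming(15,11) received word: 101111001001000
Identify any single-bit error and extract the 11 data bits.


Syndrome = 0: no error detected

Data: 11101001000 (no errors)


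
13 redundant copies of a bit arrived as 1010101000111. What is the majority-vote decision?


Ones: 7 out of 13
Threshold: 7

1 (7/13 voted 1)


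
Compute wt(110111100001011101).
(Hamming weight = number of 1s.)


Counting 1s in 110111100001011101

11


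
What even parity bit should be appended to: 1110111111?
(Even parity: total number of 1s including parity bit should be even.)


Number of 1s in data: 9
Parity bit: 1

1


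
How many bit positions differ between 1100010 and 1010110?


XOR: 0110100
Count of 1s: 3

3


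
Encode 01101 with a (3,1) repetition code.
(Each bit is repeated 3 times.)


Each bit -> 3 copies

000111111000111


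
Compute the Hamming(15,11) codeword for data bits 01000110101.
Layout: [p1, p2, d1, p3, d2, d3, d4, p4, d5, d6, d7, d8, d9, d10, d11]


Parity bits: p1=0, p2=1, p3=1, p4=0

010110000110101


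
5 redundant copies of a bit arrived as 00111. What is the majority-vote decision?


Ones: 3 out of 5
Threshold: 3

1 (3/5 voted 1)


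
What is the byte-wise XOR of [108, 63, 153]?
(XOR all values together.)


XOR chain: 108 ^ 63 ^ 153 = 202

202


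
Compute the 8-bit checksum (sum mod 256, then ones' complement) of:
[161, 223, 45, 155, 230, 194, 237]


Sum = 1245 mod 256 = 221
Complement = 34

34


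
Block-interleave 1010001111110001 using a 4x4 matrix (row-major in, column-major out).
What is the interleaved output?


Matrix:
  1010
  0011
  1111
  0001
Read columns: 1010001011100111

1010001011100111


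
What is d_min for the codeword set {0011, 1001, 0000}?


Comparing all pairs, minimum distance: 2
Can detect 1 errors, correct 0 errors

2


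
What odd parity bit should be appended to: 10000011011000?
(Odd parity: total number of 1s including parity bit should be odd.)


Number of 1s in data: 5
Parity bit: 0

0


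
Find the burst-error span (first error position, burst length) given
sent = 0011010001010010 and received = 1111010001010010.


XOR: 1100000000000000

Burst at position 0, length 2


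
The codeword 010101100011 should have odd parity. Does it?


Number of 1s: 6

No, parity error (6 ones)


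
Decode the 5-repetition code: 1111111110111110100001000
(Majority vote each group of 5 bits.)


Groups: 11111, 11110, 11111, 01000, 01000
Majority votes: 11100

11100


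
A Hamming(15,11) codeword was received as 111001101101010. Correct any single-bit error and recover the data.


Syndrome = 0: no error detected

Data: 10111101010 (no errors)


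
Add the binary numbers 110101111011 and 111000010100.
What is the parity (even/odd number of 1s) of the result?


110101111011 = 3451
111000010100 = 3604
Sum = 7055 = 1101110001111
1s count = 9

odd parity (9 ones in 1101110001111)


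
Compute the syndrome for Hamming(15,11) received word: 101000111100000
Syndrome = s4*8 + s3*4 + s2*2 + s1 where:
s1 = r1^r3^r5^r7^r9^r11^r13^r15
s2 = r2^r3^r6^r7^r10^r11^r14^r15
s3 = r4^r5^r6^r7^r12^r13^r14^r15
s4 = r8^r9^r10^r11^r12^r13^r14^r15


s1=0, s2=1, s3=1, s4=1

Syndrome = 14 (error at position 14)


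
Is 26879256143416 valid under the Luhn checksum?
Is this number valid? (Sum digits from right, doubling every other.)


Luhn sum = 66
66 mod 10 = 6

Invalid (Luhn sum mod 10 = 6)


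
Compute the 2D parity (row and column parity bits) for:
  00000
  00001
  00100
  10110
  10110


Row parities: 01111
Column parities: 00101

Row P: 01111, Col P: 00101, Corner: 0


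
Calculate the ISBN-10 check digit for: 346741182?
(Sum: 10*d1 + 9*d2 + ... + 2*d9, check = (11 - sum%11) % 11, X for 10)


Weighted sum: 224
224 mod 11 = 4

Check digit: 7


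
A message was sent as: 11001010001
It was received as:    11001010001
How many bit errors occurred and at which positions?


XOR: 00000000000

0 errors (received matches sent)


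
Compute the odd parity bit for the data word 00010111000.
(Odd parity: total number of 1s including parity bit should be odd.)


Number of 1s in data: 4
Parity bit: 1

1


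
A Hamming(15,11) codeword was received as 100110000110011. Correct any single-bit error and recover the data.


Syndrome = 0: no error detected

Data: 01000110011 (no errors)


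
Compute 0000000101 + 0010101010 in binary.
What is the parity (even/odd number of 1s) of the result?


0000000101 = 5
0010101010 = 170
Sum = 175 = 10101111
1s count = 6

even parity (6 ones in 10101111)


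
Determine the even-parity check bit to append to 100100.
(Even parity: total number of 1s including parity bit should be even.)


Number of 1s in data: 2
Parity bit: 0

0


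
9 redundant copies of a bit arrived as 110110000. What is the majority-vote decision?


Ones: 4 out of 9
Threshold: 5

0 (4/9 voted 1)


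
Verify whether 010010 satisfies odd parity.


Number of 1s: 2

No, parity error (2 ones)


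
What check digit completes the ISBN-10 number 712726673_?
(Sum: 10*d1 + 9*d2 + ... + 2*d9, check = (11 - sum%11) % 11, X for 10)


Weighted sum: 237
237 mod 11 = 6

Check digit: 5


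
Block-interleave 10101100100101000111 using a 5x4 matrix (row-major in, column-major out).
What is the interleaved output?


Matrix:
  1010
  1100
  1001
  0100
  0111
Read columns: 11100010111000100101

11100010111000100101


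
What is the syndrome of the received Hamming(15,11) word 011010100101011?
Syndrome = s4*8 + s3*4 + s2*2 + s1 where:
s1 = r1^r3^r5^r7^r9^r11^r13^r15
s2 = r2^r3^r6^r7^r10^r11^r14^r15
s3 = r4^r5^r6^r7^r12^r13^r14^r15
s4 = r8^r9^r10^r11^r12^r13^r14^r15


s1=0, s2=0, s3=1, s4=0

Syndrome = 4 (error at position 4)


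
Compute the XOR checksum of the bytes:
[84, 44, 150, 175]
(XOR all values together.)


XOR chain: 84 ^ 44 ^ 150 ^ 175 = 65

65


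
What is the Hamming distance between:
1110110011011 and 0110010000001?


XOR: 1000100011010
Count of 1s: 5

5


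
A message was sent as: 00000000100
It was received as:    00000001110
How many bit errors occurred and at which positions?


XOR: 00000001010

2 error(s) at position(s): 7, 9


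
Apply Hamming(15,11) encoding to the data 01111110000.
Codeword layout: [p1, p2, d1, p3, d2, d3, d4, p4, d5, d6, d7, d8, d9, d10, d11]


Parity bits: p1=0, p2=0, p3=1, p4=1

000111111110000


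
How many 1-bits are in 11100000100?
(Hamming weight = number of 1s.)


Counting 1s in 11100000100

4


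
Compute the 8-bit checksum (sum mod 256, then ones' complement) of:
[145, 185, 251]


Sum = 581 mod 256 = 69
Complement = 186

186


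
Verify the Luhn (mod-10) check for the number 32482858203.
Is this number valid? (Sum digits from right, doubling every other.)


Luhn sum = 44
44 mod 10 = 4

Invalid (Luhn sum mod 10 = 4)


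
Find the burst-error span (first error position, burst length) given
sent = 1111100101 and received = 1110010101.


XOR: 0001110000

Burst at position 3, length 3


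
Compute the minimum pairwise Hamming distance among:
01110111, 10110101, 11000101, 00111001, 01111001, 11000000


Comparing all pairs, minimum distance: 1
Can detect 0 errors, correct 0 errors

1


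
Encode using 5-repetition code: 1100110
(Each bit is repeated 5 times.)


Each bit -> 5 copies

11111111110000000000111111111100000


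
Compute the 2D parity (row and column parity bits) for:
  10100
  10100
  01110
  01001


Row parities: 0010
Column parities: 00111

Row P: 0010, Col P: 00111, Corner: 1


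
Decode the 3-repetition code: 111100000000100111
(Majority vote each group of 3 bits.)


Groups: 111, 100, 000, 000, 100, 111
Majority votes: 100001

100001


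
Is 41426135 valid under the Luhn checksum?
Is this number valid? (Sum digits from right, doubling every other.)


Luhn sum = 34
34 mod 10 = 4

Invalid (Luhn sum mod 10 = 4)


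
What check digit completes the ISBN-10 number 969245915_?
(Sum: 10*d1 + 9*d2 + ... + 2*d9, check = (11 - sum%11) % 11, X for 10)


Weighted sum: 328
328 mod 11 = 9

Check digit: 2


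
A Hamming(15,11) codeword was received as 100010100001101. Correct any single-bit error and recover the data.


Syndrome = 13: error at position 13

Data: 01010001001 (corrected bit 13)


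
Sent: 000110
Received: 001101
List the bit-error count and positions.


XOR: 001011

3 error(s) at position(s): 2, 4, 5


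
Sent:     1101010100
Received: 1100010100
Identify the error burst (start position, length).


XOR: 0001000000

Burst at position 3, length 1


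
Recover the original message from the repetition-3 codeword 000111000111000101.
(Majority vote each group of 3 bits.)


Groups: 000, 111, 000, 111, 000, 101
Majority votes: 010101

010101


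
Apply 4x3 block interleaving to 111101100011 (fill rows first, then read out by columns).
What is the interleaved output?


Matrix:
  111
  101
  100
  011
Read columns: 111010011101

111010011101


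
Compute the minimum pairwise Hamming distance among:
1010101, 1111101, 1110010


Comparing all pairs, minimum distance: 2
Can detect 1 errors, correct 0 errors

2


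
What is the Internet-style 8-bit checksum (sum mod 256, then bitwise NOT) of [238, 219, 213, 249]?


Sum = 919 mod 256 = 151
Complement = 104

104


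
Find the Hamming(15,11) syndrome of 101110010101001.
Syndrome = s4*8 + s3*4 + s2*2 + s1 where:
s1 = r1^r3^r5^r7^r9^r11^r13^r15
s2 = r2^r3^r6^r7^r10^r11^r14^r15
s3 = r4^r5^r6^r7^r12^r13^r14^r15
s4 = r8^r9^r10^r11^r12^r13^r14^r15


s1=0, s2=1, s3=0, s4=0

Syndrome = 2 (error at position 2)


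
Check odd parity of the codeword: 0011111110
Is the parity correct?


Number of 1s: 7

Yes, parity is correct (7 ones)


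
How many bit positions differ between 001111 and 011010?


XOR: 010101
Count of 1s: 3

3


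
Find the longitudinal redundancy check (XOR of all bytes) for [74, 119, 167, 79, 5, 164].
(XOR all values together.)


XOR chain: 74 ^ 119 ^ 167 ^ 79 ^ 5 ^ 164 = 116

116


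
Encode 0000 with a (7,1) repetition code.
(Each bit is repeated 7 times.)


Each bit -> 7 copies

0000000000000000000000000000


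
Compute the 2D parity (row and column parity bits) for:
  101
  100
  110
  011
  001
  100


Row parities: 010011
Column parities: 001

Row P: 010011, Col P: 001, Corner: 1


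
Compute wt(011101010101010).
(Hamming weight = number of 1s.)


Counting 1s in 011101010101010

8


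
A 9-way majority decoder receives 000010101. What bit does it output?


Ones: 3 out of 9
Threshold: 5

0 (3/9 voted 1)


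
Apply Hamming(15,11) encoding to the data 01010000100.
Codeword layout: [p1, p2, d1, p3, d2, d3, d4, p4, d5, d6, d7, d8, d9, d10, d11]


Parity bits: p1=1, p2=1, p3=1, p4=1

110110110000100


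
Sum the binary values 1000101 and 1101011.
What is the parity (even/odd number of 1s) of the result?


1000101 = 69
1101011 = 107
Sum = 176 = 10110000
1s count = 3

odd parity (3 ones in 10110000)


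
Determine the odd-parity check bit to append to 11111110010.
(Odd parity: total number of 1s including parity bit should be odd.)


Number of 1s in data: 8
Parity bit: 1

1


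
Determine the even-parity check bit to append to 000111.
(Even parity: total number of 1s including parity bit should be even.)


Number of 1s in data: 3
Parity bit: 1

1


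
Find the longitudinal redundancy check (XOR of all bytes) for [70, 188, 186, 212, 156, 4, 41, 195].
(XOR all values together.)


XOR chain: 70 ^ 188 ^ 186 ^ 212 ^ 156 ^ 4 ^ 41 ^ 195 = 230

230


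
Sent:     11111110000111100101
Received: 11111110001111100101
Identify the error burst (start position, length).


XOR: 00000000001000000000

Burst at position 10, length 1


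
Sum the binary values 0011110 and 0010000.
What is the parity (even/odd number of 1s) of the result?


0011110 = 30
0010000 = 16
Sum = 46 = 101110
1s count = 4

even parity (4 ones in 101110)


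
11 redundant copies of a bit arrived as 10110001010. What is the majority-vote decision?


Ones: 5 out of 11
Threshold: 6

0 (5/11 voted 1)


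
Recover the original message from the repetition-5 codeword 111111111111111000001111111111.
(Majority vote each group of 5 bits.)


Groups: 11111, 11111, 11111, 00000, 11111, 11111
Majority votes: 111011

111011


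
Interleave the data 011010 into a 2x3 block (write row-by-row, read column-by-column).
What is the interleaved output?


Matrix:
  011
  010
Read columns: 001110

001110


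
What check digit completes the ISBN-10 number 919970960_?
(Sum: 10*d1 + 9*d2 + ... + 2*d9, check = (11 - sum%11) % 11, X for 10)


Weighted sum: 330
330 mod 11 = 0

Check digit: 0


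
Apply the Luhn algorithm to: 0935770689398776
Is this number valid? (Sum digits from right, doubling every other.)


Luhn sum = 94
94 mod 10 = 4

Invalid (Luhn sum mod 10 = 4)


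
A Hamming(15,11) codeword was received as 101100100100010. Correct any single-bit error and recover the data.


Syndrome = 5: error at position 5

Data: 11010100010 (corrected bit 5)


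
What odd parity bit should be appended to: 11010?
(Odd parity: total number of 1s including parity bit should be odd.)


Number of 1s in data: 3
Parity bit: 0

0


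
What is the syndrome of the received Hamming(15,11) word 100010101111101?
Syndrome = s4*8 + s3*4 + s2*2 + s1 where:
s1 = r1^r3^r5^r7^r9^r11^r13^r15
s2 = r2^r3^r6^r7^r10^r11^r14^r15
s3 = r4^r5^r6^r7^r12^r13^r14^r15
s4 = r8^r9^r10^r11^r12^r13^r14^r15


s1=1, s2=0, s3=1, s4=0

Syndrome = 5 (error at position 5)


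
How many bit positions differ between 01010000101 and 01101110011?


XOR: 00111110110
Count of 1s: 7

7


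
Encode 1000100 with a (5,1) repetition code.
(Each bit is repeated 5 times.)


Each bit -> 5 copies

11111000000000000000111110000000000


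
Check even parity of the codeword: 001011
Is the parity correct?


Number of 1s: 3

No, parity error (3 ones)


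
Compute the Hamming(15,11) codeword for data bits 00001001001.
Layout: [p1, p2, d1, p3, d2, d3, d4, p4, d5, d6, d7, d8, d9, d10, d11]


Parity bits: p1=0, p2=1, p3=0, p4=1

010000011001001


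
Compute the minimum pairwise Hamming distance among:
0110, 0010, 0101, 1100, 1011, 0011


Comparing all pairs, minimum distance: 1
Can detect 0 errors, correct 0 errors

1


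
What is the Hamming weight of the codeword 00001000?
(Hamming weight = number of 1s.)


Counting 1s in 00001000

1


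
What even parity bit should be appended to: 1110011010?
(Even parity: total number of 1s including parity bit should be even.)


Number of 1s in data: 6
Parity bit: 0

0


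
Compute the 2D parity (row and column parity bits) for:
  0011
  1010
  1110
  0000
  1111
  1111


Row parities: 001000
Column parities: 0111

Row P: 001000, Col P: 0111, Corner: 1


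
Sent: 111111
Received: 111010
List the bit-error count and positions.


XOR: 000101

2 error(s) at position(s): 3, 5


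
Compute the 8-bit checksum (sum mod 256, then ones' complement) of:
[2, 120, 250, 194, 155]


Sum = 721 mod 256 = 209
Complement = 46

46


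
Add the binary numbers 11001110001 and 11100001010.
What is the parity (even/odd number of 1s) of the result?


11001110001 = 1649
11100001010 = 1802
Sum = 3451 = 110101111011
1s count = 9

odd parity (9 ones in 110101111011)


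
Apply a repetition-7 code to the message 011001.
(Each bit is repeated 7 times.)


Each bit -> 7 copies

000000011111111111111000000000000001111111


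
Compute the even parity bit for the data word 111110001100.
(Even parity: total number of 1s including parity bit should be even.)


Number of 1s in data: 7
Parity bit: 1

1


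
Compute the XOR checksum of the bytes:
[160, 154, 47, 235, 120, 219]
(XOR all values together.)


XOR chain: 160 ^ 154 ^ 47 ^ 235 ^ 120 ^ 219 = 93

93


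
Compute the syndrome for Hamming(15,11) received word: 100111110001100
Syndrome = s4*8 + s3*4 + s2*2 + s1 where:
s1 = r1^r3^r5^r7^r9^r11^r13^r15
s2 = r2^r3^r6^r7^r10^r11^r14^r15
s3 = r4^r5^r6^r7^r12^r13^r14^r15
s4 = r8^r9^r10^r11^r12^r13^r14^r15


s1=0, s2=0, s3=0, s4=1

Syndrome = 8 (error at position 8)


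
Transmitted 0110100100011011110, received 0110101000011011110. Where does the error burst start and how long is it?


XOR: 0000001100000000000

Burst at position 6, length 2


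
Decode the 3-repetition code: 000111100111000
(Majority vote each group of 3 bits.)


Groups: 000, 111, 100, 111, 000
Majority votes: 01010

01010


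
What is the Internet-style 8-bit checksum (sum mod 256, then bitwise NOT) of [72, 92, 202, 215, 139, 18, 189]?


Sum = 927 mod 256 = 159
Complement = 96

96


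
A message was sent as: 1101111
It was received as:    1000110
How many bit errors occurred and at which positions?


XOR: 0101001

3 error(s) at position(s): 1, 3, 6


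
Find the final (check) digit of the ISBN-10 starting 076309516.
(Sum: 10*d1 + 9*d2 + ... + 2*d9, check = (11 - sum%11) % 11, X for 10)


Weighted sum: 212
212 mod 11 = 3

Check digit: 8


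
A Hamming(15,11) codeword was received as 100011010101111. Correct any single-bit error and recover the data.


Syndrome = 0: no error detected

Data: 01100101111 (no errors)


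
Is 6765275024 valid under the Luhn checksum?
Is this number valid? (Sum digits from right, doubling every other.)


Luhn sum = 38
38 mod 10 = 8

Invalid (Luhn sum mod 10 = 8)


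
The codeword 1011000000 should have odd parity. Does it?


Number of 1s: 3

Yes, parity is correct (3 ones)


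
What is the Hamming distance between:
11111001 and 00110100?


XOR: 11001101
Count of 1s: 5

5


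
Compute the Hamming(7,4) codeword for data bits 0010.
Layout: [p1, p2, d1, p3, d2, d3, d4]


Parity bits: p1=0, p2=1, p3=1

0101010


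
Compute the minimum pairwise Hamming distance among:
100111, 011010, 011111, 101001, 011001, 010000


Comparing all pairs, minimum distance: 2
Can detect 1 errors, correct 0 errors

2


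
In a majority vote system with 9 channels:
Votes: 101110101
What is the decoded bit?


Ones: 6 out of 9
Threshold: 5

1 (6/9 voted 1)


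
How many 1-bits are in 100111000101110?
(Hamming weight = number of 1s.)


Counting 1s in 100111000101110

8


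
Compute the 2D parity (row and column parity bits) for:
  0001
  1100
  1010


Row parities: 100
Column parities: 0111

Row P: 100, Col P: 0111, Corner: 1


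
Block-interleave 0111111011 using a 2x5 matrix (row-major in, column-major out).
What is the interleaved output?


Matrix:
  01111
  11011
Read columns: 0111101111

0111101111


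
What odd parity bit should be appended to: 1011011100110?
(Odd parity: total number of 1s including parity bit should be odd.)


Number of 1s in data: 8
Parity bit: 1

1


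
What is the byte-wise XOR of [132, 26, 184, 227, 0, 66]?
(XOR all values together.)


XOR chain: 132 ^ 26 ^ 184 ^ 227 ^ 0 ^ 66 = 135

135


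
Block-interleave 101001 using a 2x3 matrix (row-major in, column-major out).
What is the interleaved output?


Matrix:
  101
  001
Read columns: 100011

100011


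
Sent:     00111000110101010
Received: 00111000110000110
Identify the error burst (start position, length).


XOR: 00000000000101100

Burst at position 11, length 4


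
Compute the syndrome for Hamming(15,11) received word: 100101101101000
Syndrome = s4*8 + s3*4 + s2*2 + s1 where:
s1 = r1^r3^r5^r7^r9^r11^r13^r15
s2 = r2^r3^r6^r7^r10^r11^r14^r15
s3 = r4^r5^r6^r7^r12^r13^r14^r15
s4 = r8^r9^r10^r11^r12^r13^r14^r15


s1=1, s2=1, s3=0, s4=1

Syndrome = 11 (error at position 11)


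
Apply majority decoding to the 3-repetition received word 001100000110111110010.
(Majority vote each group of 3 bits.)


Groups: 001, 100, 000, 110, 111, 110, 010
Majority votes: 0001110

0001110


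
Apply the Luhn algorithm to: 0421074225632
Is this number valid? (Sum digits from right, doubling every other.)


Luhn sum = 42
42 mod 10 = 2

Invalid (Luhn sum mod 10 = 2)


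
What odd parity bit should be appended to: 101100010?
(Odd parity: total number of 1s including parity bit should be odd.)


Number of 1s in data: 4
Parity bit: 1

1


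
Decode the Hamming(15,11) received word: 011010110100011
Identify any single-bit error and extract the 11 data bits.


Syndrome = 0: no error detected

Data: 11010100011 (no errors)


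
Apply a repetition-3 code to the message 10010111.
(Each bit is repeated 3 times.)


Each bit -> 3 copies

111000000111000111111111


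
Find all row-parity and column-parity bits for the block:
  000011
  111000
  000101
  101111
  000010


Row parities: 01011
Column parities: 010011

Row P: 01011, Col P: 010011, Corner: 1


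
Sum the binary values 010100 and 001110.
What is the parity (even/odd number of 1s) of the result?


010100 = 20
001110 = 14
Sum = 34 = 100010
1s count = 2

even parity (2 ones in 100010)


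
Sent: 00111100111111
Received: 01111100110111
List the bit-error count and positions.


XOR: 01000000001000

2 error(s) at position(s): 1, 10


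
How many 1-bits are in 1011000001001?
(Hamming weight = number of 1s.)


Counting 1s in 1011000001001

5


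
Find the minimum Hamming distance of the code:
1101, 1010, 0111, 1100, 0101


Comparing all pairs, minimum distance: 1
Can detect 0 errors, correct 0 errors

1


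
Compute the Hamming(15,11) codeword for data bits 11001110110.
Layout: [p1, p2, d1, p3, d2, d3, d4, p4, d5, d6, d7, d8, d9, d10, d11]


Parity bits: p1=1, p2=0, p3=1, p4=1

101110011110110


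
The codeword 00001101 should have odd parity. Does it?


Number of 1s: 3

Yes, parity is correct (3 ones)


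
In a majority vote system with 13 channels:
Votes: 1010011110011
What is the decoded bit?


Ones: 8 out of 13
Threshold: 7

1 (8/13 voted 1)


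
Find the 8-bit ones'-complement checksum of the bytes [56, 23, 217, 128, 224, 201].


Sum = 849 mod 256 = 81
Complement = 174

174


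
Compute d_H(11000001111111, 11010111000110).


XOR: 00010110111001
Count of 1s: 7

7


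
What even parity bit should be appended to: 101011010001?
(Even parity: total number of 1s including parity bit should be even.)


Number of 1s in data: 6
Parity bit: 0

0


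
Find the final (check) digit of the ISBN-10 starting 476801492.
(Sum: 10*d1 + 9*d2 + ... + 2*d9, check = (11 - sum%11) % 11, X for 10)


Weighted sum: 259
259 mod 11 = 6

Check digit: 5


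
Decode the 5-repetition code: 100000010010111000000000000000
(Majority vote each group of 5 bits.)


Groups: 10000, 00100, 10111, 00000, 00000, 00000
Majority votes: 001000

001000


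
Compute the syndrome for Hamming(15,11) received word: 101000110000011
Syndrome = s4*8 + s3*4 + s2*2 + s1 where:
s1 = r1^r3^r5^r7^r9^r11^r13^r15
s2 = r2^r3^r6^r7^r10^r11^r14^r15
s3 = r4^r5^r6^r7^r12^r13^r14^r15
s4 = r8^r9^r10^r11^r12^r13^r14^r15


s1=0, s2=0, s3=1, s4=1

Syndrome = 12 (error at position 12)


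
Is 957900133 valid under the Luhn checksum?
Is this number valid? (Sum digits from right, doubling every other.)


Luhn sum = 36
36 mod 10 = 6

Invalid (Luhn sum mod 10 = 6)


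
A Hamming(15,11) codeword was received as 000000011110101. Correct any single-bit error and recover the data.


Syndrome = 2: error at position 2

Data: 00001110101 (corrected bit 2)


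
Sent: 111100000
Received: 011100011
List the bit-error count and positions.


XOR: 100000011

3 error(s) at position(s): 0, 7, 8


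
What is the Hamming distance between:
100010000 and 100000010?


XOR: 000010010
Count of 1s: 2

2


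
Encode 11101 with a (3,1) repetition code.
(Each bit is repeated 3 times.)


Each bit -> 3 copies

111111111000111


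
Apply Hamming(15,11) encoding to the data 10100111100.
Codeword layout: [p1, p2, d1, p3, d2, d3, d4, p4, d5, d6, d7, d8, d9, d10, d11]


Parity bits: p1=1, p2=0, p3=1, p4=0

101101000111100


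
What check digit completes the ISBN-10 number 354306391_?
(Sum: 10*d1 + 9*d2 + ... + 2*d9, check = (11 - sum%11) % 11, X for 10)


Weighted sum: 199
199 mod 11 = 1

Check digit: X


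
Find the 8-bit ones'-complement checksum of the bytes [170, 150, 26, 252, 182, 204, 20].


Sum = 1004 mod 256 = 236
Complement = 19

19


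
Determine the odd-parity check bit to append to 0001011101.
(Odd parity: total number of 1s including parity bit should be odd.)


Number of 1s in data: 5
Parity bit: 0

0


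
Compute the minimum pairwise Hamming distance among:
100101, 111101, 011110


Comparing all pairs, minimum distance: 2
Can detect 1 errors, correct 0 errors

2


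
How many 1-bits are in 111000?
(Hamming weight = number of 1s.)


Counting 1s in 111000

3


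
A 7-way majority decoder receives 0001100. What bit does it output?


Ones: 2 out of 7
Threshold: 4

0 (2/7 voted 1)


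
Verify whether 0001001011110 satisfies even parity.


Number of 1s: 6

Yes, parity is correct (6 ones)


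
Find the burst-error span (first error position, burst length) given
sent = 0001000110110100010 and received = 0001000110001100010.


XOR: 0000000000111000000

Burst at position 10, length 3


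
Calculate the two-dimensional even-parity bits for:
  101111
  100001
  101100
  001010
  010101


Row parities: 10101
Column parities: 111101

Row P: 10101, Col P: 111101, Corner: 1


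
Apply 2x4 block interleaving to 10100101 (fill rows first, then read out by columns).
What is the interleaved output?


Matrix:
  1010
  0101
Read columns: 10011001

10011001


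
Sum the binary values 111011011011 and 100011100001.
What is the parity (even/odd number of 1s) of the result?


111011011011 = 3803
100011100001 = 2273
Sum = 6076 = 1011110111100
1s count = 9

odd parity (9 ones in 1011110111100)


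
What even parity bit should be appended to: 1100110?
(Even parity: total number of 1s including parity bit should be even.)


Number of 1s in data: 4
Parity bit: 0

0


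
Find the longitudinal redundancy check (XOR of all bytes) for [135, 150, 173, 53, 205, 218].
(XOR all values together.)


XOR chain: 135 ^ 150 ^ 173 ^ 53 ^ 205 ^ 218 = 158

158


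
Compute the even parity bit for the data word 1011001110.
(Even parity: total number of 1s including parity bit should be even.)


Number of 1s in data: 6
Parity bit: 0

0


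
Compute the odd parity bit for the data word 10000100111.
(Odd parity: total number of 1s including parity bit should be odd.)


Number of 1s in data: 5
Parity bit: 0

0


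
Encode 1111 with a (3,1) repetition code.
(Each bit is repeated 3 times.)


Each bit -> 3 copies

111111111111


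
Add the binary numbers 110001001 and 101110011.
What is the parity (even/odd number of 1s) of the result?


110001001 = 393
101110011 = 371
Sum = 764 = 1011111100
1s count = 7

odd parity (7 ones in 1011111100)


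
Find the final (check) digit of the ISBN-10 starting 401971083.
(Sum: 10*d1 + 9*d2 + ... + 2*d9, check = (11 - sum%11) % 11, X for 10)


Weighted sum: 188
188 mod 11 = 1

Check digit: X


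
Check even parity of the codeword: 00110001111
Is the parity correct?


Number of 1s: 6

Yes, parity is correct (6 ones)


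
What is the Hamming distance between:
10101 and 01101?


XOR: 11000
Count of 1s: 2

2


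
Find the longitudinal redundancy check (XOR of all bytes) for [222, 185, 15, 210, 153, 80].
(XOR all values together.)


XOR chain: 222 ^ 185 ^ 15 ^ 210 ^ 153 ^ 80 = 115

115


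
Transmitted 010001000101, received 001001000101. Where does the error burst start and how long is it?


XOR: 011000000000

Burst at position 1, length 2


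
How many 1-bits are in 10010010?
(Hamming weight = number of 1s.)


Counting 1s in 10010010

3


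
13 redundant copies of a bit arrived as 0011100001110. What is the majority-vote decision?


Ones: 6 out of 13
Threshold: 7

0 (6/13 voted 1)


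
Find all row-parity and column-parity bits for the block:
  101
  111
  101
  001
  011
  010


Row parities: 010101
Column parities: 111

Row P: 010101, Col P: 111, Corner: 1


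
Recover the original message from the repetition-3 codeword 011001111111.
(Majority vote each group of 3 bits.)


Groups: 011, 001, 111, 111
Majority votes: 1011

1011


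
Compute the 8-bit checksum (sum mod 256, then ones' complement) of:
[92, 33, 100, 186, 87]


Sum = 498 mod 256 = 242
Complement = 13

13


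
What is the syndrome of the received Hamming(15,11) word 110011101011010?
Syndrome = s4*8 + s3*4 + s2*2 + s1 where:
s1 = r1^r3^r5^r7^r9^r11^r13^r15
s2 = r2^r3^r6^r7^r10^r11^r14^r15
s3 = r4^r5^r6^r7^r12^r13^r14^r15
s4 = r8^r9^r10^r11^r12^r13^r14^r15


s1=1, s2=1, s3=1, s4=0

Syndrome = 7 (error at position 7)
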